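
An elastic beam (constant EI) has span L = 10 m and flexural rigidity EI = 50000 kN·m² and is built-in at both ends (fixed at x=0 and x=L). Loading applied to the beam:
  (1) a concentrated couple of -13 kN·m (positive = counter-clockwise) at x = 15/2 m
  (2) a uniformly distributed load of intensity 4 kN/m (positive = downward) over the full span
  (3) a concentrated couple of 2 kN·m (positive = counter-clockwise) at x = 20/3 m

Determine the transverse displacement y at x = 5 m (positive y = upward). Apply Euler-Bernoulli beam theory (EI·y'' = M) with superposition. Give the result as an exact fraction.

y(5) = -499/288000 m

Load 1 — applied couple M₀=-13 kN·m at a=15/2 m (b=L-a=5/2):
  y_1 = (R_Ax³/6 - M_Ax²/2)/EI  [x≤a] with R_A=-117/80, M_A=-65/16 = ((-117/80)·5³/6 - (-65/16)·5²/2)/50000 = 13/32000 m
Load 2 — uniform load w=4 kN/m over full span:
  y_2 = -wx²(L-x)²/(24EI) = -4·5²·(10-5)²/(24·50000) = -1/480 m
Load 3 — applied couple M₀=2 kN·m at a=20/3 m (b=L-a=10/3):
  y_3 = (R_Ax³/6 - M_Ax²/2)/EI  [x≤a] with R_A=4/15, M_A=2/3 = ((4/15)·5³/6 - (2/3)·5²/2)/50000 = -1/18000 m
Superposition: y = Σ y_i = -499/288000 m ≈ -0.001733 m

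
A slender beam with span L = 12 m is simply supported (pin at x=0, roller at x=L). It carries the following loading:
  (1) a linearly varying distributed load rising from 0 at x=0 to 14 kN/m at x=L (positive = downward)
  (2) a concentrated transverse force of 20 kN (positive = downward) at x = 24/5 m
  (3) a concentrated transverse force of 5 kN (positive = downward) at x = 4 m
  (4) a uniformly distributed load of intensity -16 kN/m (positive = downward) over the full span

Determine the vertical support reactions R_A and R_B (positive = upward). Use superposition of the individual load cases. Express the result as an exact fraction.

Load 1 — triangular load w₀=14 kN/m (0→w₀ over full span):
  R_A = w₀L/6 = 14·12/6 = 28 kN
  R_B = w₀L/3 = 14·12/3 = 56 kN
Load 2 — point force P=20 kN at a=24/5 m (b=L-a=36/5):
  R_A = Pb/L = 20·(36/5)/12 = 12 kN
  R_B = Pa/L = 20·(24/5)/12 = 8 kN
Load 3 — point force P=5 kN at a=4 m (b=L-a=8):
  R_A = Pb/L = 5·8/12 = 10/3 kN
  R_B = Pa/L = 5·4/12 = 5/3 kN
Load 4 — uniform load w=-16 kN/m over full span:
  R_A = wL/2 = (-16)·12/2 = -96 kN
  R_B = wL/2 = (-16)·12/2 = -96 kN
Superposition: R_A = -158/3 kN, R_B = -91/3 kN

R_A = -158/3 kN, R_B = -91/3 kN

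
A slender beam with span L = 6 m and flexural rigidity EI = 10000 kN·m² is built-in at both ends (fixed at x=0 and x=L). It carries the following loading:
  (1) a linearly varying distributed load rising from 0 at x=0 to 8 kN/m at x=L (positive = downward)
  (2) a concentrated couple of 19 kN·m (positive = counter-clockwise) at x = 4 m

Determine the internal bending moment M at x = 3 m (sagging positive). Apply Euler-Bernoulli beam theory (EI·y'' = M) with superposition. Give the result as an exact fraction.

Load 1 — triangular load w₀=8 kN/m (0→w₀ over full span):
  M_1 = 3w₀Lx/20 - w₀L²/30 - w₀x³/(6L) = 3·8·6·3/20 - 8·6²/30 - 8·3³/(6·6) = 6 kN·m
Load 2 — applied couple M₀=19 kN·m at a=4 m (b=L-a=2):
  M_2 = R_Ax - M_A  [x≤a] with R_A=38/9, M_A=19/3 = (38/9)·3 - (19/3) = 19/3 kN·m
Superposition: M = Σ M_i = 37/3 kN·m ≈ 12.333333 kN·m

M(3) = 37/3 kN·m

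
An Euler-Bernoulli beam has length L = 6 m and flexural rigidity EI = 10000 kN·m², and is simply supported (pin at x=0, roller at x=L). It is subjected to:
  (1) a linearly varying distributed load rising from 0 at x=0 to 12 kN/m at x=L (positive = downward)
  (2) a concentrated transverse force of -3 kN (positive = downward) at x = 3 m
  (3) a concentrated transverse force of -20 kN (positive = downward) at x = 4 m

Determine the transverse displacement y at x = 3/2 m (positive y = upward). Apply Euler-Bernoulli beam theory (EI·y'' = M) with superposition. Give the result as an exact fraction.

y(3/2) = -3883/3840000 m

Load 1 — triangular load w₀=12 kN/m (0→w₀ over full span):
  y_1 = -w₀x(7L⁴-10L²x²+3x⁴)/(360LEI) = -12·(3/2)·(7·6⁴-10·6²·(3/2)²+3·(3/2)⁴)/(360·6·10000) = -8829/1280000 m
Load 2 — point force P=-3 kN at a=3 m (b=L-a=3):
  y_2 = -Pbx(L²-b²-x²)/(6LEI)  [x≤a] = -(-3)·3·(3/2)·(6²-3²-(3/2)²)/(6·6·10000) = 297/320000 m
Load 3 — point force P=-20 kN at a=4 m (b=L-a=2):
  y_3 = -Pbx(L²-b²-x²)/(6LEI)  [x≤a] = -(-20)·2·(3/2)·(6²-2²-(3/2)²)/(6·6·10000) = 119/24000 m
Superposition: y = Σ y_i = -3883/3840000 m ≈ -0.001011 m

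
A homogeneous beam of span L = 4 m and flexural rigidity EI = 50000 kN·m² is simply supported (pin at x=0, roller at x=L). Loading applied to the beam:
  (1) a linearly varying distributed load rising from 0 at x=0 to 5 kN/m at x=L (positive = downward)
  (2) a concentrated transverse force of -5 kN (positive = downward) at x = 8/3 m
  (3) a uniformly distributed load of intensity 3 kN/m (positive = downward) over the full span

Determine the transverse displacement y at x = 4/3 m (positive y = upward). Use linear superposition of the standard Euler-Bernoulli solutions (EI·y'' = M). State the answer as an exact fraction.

Load 1 — triangular load w₀=5 kN/m (0→w₀ over full span):
  y_1 = -w₀x(7L⁴-10L²x²+3x⁴)/(360LEI) = -5·(4/3)·(7·4⁴-10·4²·(4/3)²+3·(4/3)⁴)/(360·4·50000) = -64/455625 m
Load 2 — point force P=-5 kN at a=8/3 m (b=L-a=4/3):
  y_2 = -Pbx(L²-b²-x²)/(6LEI)  [x≤a] = -(-5)·(4/3)·(4/3)·(4²-(4/3)²-(4/3)²)/(6·4·50000) = 14/151875 m
Load 3 — uniform load w=3 kN/m over full span:
  y_3 = -wx(L³-2Lx²+x³)/(24EI) = -3·(4/3)·(4³-2·4·(4/3)²+(4/3)³)/(24·50000) = -44/253125 m
Superposition: y = Σ y_i = -506/2278125 m ≈ -0.000222 m

y(4/3) = -506/2278125 m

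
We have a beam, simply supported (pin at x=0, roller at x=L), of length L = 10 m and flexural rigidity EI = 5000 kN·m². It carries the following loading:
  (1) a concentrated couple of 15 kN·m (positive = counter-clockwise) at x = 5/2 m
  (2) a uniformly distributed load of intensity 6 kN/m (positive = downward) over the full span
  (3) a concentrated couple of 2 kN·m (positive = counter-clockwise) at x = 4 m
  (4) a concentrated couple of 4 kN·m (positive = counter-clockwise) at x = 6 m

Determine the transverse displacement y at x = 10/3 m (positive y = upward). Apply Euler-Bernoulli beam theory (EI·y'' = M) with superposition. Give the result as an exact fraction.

Load 1 — applied couple M₀=15 kN·m at a=5/2 m (b=L-a=15/2):
  y_1 = (M₀x³/(6L)-M₀(x-a)²/2+C₁x)/EI  [x>a] with C₁=M₀(3b²-L²)/(6L)=275/16 = (15·(10/3)³/(6·10)-15·((10/3)-(5/2))²/2+(275/16)·(10/3))/5000 = 53/4320 m
Load 2 — uniform load w=6 kN/m over full span:
  y_2 = -wx(L³-2Lx²+x³)/(24EI) = -6·(10/3)·(10³-2·10·(10/3)²+(10/3)³)/(24·5000) = -11/81 m
Load 3 — applied couple M₀=2 kN·m at a=4 m (b=L-a=6):
  y_3 = (M₀x³/(6L)+C₁x)/EI  [x≤a] with C₁=M₀(3b²-L²)/(6L)=4/15 = (2·(10/3)³/(6·10)+(4/15)·(10/3))/5000 = 43/101250 m
Load 4 — applied couple M₀=4 kN·m at a=6 m (b=L-a=4):
  y_4 = (M₀x³/(6L)+C₁x)/EI  [x≤a] with C₁=M₀(3b²-L²)/(6L)=-52/15 = (4·(10/3)³/(6·10)+(-52/15)·(10/3))/5000 = -92/50625 m
Superposition: y = Σ y_i = -202381/1620000 m ≈ -0.124927 m

y(10/3) = -202381/1620000 m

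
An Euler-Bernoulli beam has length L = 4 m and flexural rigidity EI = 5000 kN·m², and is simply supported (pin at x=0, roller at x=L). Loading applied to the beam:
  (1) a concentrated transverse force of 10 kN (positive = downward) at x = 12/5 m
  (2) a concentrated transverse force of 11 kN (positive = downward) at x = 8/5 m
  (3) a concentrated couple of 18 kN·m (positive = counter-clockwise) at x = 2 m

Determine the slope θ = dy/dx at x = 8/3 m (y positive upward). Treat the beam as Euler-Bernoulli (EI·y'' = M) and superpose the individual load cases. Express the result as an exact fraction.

Load 1 — point force P=10 kN at a=12/5 m (b=L-a=8/5):
  θ_1 = -Pa(2L²-6Lx+3x²+a²)/(6LEI)  [x>a] = -10·(12/5)·(2·4²-6·4·(8/3)+3·(8/3)²+(12/5)²)/(6·4·5000) = 46/46875 rad
Load 2 — point force P=11 kN at a=8/5 m (b=L-a=12/5):
  θ_2 = -Pa(2L²-6Lx+3x²+a²)/(6LEI)  [x>a] = -11·(8/5)·(2·4²-6·4·(8/3)+3·(8/3)²+(8/5)²)/(6·4·5000) = 836/703125 rad
Load 3 — applied couple M₀=18 kN·m at a=2 m (b=L-a=2):
  θ_3 = (M₀x²/(2L)-M₀(x-a)+C₁)/EI  [x>a] with C₁=M₀(3b²-L²)/(6L)=-3 = (18·(8/3)²/(2·4)-18·((8/3)-2)+(-3))/5000 = 1/5000 rad
Superposition: θ = Σ θ_i = 13333/5625000 rad ≈ 0.002370 rad

θ(8/3) = 13333/5625000 rad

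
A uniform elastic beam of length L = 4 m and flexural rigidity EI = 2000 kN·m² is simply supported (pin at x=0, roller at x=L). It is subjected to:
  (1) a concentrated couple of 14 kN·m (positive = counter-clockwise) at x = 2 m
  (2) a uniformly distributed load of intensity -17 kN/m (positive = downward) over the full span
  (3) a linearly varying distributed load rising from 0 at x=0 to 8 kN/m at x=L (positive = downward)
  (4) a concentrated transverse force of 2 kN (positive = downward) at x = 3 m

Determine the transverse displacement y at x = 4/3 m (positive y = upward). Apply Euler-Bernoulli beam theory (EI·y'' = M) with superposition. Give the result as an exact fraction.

y(4/3) = 25381/1458000 m

Load 1 — applied couple M₀=14 kN·m at a=2 m (b=L-a=2):
  y_1 = (M₀x³/(6L)+C₁x)/EI  [x≤a] with C₁=M₀(3b²-L²)/(6L)=-7/3 = (14·(4/3)³/(6·4)+(-7/3)·(4/3))/2000 = -7/8100 m
Load 2 — uniform load w=-17 kN/m over full span:
  y_2 = -wx(L³-2Lx²+x³)/(24EI) = -(-17)·(4/3)·(4³-2·4·(4/3)²+(4/3)³)/(24·2000) = 748/30375 m
Load 3 — triangular load w₀=8 kN/m (0→w₀ over full span):
  y_3 = -w₀x(7L⁴-10L²x²+3x⁴)/(360LEI) = -8·(4/3)·(7·4⁴-10·4²·(4/3)²+3·(4/3)⁴)/(360·4·2000) = -512/91125 m
Load 4 — point force P=2 kN at a=3 m (b=L-a=1):
  y_4 = -Pbx(L²-b²-x²)/(6LEI)  [x≤a] = -2·1·(4/3)·(4²-1²-(4/3)²)/(6·4·2000) = -119/162000 m
Superposition: y = Σ y_i = 25381/1458000 m ≈ 0.017408 m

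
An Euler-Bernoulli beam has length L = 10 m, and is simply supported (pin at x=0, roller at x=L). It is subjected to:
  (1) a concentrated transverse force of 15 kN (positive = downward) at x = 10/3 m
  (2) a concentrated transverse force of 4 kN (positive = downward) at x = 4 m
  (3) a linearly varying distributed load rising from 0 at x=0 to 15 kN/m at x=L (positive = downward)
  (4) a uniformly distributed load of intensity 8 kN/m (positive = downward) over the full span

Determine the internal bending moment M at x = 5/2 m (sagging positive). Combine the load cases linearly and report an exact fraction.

M(5/2) = 5267/32 kN·m

Load 1 — point force P=15 kN at a=10/3 m (b=L-a=20/3):
  M_1 = Pbx/L  [x≤a] = 15·(20/3)·(5/2)/10 = 25 kN·m
Load 2 — point force P=4 kN at a=4 m (b=L-a=6):
  M_2 = Pbx/L  [x≤a] = 4·6·(5/2)/10 = 6 kN·m
Load 3 — triangular load w₀=15 kN/m (0→w₀ over full span):
  M_3 = w₀Lx/6 - w₀x³/(6L) = 15·10·(5/2)/6 - 15·(5/2)³/(6·10) = 1875/32 kN·m
Load 4 — uniform load w=8 kN/m over full span:
  M_4 = wx(L-x)/2 = 8·(5/2)·(10-(5/2))/2 = 75 kN·m
Superposition: M = Σ M_i = 5267/32 kN·m ≈ 164.593750 kN·m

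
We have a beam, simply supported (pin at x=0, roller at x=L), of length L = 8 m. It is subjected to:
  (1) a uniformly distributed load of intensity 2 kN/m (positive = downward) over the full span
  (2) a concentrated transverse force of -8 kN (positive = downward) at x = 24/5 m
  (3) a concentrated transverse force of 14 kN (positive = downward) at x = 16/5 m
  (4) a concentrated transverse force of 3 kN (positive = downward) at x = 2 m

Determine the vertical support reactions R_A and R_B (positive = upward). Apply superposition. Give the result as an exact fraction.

Load 1 — uniform load w=2 kN/m over full span:
  R_A = wL/2 = 2·8/2 = 8 kN
  R_B = wL/2 = 2·8/2 = 8 kN
Load 2 — point force P=-8 kN at a=24/5 m (b=L-a=16/5):
  R_A = Pb/L = (-8)·(16/5)/8 = -16/5 kN
  R_B = Pa/L = (-8)·(24/5)/8 = -24/5 kN
Load 3 — point force P=14 kN at a=16/5 m (b=L-a=24/5):
  R_A = Pb/L = 14·(24/5)/8 = 42/5 kN
  R_B = Pa/L = 14·(16/5)/8 = 28/5 kN
Load 4 — point force P=3 kN at a=2 m (b=L-a=6):
  R_A = Pb/L = 3·6/8 = 9/4 kN
  R_B = Pa/L = 3·2/8 = 3/4 kN
Superposition: R_A = 309/20 kN, R_B = 191/20 kN

R_A = 309/20 kN, R_B = 191/20 kN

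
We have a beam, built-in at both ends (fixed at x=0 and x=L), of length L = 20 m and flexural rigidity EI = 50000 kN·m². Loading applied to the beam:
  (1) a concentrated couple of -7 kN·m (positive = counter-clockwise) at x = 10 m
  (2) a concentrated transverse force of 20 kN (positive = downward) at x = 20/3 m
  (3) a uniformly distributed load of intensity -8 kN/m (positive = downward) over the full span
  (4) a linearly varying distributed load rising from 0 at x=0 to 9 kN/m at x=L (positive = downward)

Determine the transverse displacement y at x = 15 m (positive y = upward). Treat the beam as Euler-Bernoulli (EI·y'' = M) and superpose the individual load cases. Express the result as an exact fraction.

Load 1 — applied couple M₀=-7 kN·m at a=10 m (b=L-a=10):
  y_1 = (R_Ax³/6 - M_Ax²/2 - M₀(x-a)²/2)/EI  [x>a] with R_A=-21/40, M_A=-7/4 = ((-21/40)·15³/6 - (-7/4)·15²/2 - (-7)·(15-10)²/2)/50000 = -7/32000 m
Load 2 — point force P=20 kN at a=20/3 m (b=L-a=40/3):
  y_2 = -Pa²(L-x)²(3bL-(3b+a)(L-x))/(6L³EI)  [x>a] = -20·(20/3)²·(20-15)²·(3·(40/3)·20-(3·(40/3)+(20/3))·(20-15))/(6·20³·50000) = -17/3240 m
Load 3 — uniform load w=-8 kN/m over full span:
  y_3 = -wx²(L-x)²/(24EI) = -(-8)·15²·(20-15)²/(24·50000) = 3/80 m
Load 4 — triangular load w₀=9 kN/m (0→w₀ over full span):
  y_4 = -w₀x²(L-x)²(x+2L)/(120LEI) = -9·15²·(20-15)²·(15+2·20)/(120·20·50000) = -297/12800 m
Superposition: y = Σ y_i = 45781/5184000 m ≈ 0.008831 m

y(15) = 45781/5184000 m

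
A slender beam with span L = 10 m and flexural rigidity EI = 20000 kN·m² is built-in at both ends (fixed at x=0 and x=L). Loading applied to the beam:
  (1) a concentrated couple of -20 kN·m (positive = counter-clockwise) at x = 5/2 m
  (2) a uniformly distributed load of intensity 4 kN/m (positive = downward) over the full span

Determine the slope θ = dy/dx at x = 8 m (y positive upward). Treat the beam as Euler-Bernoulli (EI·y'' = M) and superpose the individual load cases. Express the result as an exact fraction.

Load 1 — applied couple M₀=-20 kN·m at a=5/2 m (b=L-a=15/2):
  θ_1 = (R_Ax²/2 - M_Ax - M₀(x-a))/EI  [x>a] with R_A=-9/4, M_A=15/4 = ((-9/4)·8²/2 - (15/4)·8 - (-20)·(8-(5/2)))/20000 = 1/2500 rad
Load 2 — uniform load w=4 kN/m over full span:
  θ_2 = -wx(L-x)(L-2x)/(12EI) = -4·8·(10-8)·(10-2·8)/(12·20000) = 1/625 rad
Superposition: θ = Σ θ_i = 1/500 rad ≈ 0.002000 rad

θ(8) = 1/500 rad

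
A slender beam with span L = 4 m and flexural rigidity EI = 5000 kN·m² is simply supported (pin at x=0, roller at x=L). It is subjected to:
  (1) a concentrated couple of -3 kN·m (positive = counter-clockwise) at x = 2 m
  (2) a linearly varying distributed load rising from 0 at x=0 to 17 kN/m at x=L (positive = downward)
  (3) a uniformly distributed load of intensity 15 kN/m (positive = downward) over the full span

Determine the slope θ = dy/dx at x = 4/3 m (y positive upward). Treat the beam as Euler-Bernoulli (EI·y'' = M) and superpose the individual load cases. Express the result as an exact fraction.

Load 1 — applied couple M₀=-3 kN·m at a=2 m (b=L-a=2):
  θ_1 = (M₀x²/(2L)+C₁)/EI  [x≤a] with C₁=M₀(3b²-L²)/(6L)=1/2 = ((-3)·(4/3)²/(2·4)+(1/2))/5000 = -1/30000 rad
Load 2 — triangular load w₀=17 kN/m (0→w₀ over full span):
  θ_2 = -w₀(7L⁴-30L²x²+15x⁴)/(360LEI) = -17·(7·4⁴-30·4²·(4/3)²+15·(4/3)⁴)/(360·4·5000) = -1768/759375 rad
Load 3 — uniform load w=15 kN/m over full span:
  θ_3 = -w(L³-6Lx²+4x³)/(24EI) = -15·(4³-6·4·(4/3)²+4·(4/3)³)/(24·5000) = -13/3375 rad
Superposition: θ = Σ θ_i = -75493/12150000 rad ≈ -0.006213 rad

θ(4/3) = -75493/12150000 rad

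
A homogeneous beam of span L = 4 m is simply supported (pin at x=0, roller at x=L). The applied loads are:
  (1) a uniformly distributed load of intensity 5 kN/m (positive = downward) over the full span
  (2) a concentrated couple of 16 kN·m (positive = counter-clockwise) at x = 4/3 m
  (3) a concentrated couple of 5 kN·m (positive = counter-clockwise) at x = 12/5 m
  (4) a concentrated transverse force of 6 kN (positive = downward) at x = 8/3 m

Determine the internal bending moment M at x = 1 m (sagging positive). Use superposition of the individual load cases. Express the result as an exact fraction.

M(1) = 59/4 kN·m

Load 1 — uniform load w=5 kN/m over full span:
  M_1 = wx(L-x)/2 = 5·1·(4-1)/2 = 15/2 kN·m
Load 2 — applied couple M₀=16 kN·m at a=4/3 m (b=L-a=8/3):
  M_2 = M₀x/L  [x≤a] = 16·1/4 = 4 kN·m
Load 3 — applied couple M₀=5 kN·m at a=12/5 m (b=L-a=8/5):
  M_3 = M₀x/L  [x≤a] = 5·1/4 = 5/4 kN·m
Load 4 — point force P=6 kN at a=8/3 m (b=L-a=4/3):
  M_4 = Pbx/L  [x≤a] = 6·(4/3)·1/4 = 2 kN·m
Superposition: M = Σ M_i = 59/4 kN·m ≈ 14.750000 kN·m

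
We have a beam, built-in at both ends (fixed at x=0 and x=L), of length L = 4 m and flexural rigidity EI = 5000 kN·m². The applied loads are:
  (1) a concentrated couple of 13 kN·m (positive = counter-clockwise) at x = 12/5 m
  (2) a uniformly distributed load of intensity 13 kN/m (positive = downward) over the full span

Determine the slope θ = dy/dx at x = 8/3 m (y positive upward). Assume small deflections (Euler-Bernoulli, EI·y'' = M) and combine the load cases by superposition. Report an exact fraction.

Load 1 — applied couple M₀=13 kN·m at a=12/5 m (b=L-a=8/5):
  θ_1 = (R_Ax²/2 - M_Ax - M₀(x-a))/EI  [x>a] with R_A=117/25, M_A=104/25 = ((117/25)·(8/3)²/2 - (104/25)·(8/3) - 13·((8/3)-(12/5)))/5000 = 13/31250 rad
Load 2 — uniform load w=13 kN/m over full span:
  θ_2 = -wx(L-x)(L-2x)/(12EI) = -13·(8/3)·(4-(8/3))·(4-2·(8/3))/(12·5000) = 52/50625 rad
Superposition: θ = Σ θ_i = 3653/2531250 rad ≈ 0.001443 rad

θ(8/3) = 3653/2531250 rad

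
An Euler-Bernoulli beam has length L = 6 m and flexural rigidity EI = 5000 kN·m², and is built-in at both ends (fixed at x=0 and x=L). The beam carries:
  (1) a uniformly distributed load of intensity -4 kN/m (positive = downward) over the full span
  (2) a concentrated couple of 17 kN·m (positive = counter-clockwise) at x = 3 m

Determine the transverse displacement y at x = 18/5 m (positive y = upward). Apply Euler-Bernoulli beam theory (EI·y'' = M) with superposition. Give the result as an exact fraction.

Load 1 — uniform load w=-4 kN/m over full span:
  y_1 = -wx²(L-x)²/(24EI) = -(-4)·(18/5)²·(6-(18/5))²/(24·5000) = 972/390625 m
Load 2 — applied couple M₀=17 kN·m at a=3 m (b=L-a=3):
  y_2 = (R_Ax³/6 - M_Ax²/2 - M₀(x-a)²/2)/EI  [x>a] with R_A=17/4, M_A=17/4 = ((17/4)·(18/5)³/6 - (17/4)·(18/5)²/2 - 17·((18/5)-3)²/2)/5000 = 153/312500 m
Superposition: y = Σ y_i = 4653/1562500 m ≈ 0.002978 m

y(18/5) = 4653/1562500 m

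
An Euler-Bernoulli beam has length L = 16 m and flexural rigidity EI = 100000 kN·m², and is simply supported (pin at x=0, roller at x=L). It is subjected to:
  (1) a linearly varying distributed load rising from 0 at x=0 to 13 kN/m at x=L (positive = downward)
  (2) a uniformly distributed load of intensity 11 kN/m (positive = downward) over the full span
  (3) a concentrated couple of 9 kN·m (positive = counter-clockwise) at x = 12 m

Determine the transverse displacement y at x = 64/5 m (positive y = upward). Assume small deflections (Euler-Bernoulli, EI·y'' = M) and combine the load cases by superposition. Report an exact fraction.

Load 1 — triangular load w₀=13 kN/m (0→w₀ over full span):
  y_1 = -w₀x(7L⁴-10L²x²+3x⁴)/(360LEI) = -13·(64/5)·(7·16⁴-10·16²·(64/5)²+3·(64/5)⁴)/(360·16·100000) = -1690624/48828125 m
Load 2 — uniform load w=11 kN/m over full span:
  y_2 = -wx(L³-2Lx²+x³)/(24EI) = -11·(64/5)·(16³-2·16·(64/5)²+(64/5)³)/(24·100000) = -326656/5859375 m
Load 3 — applied couple M₀=9 kN·m at a=12 m (b=L-a=4):
  y_3 = (M₀x³/(6L)-M₀(x-a)²/2+C₁x)/EI  [x>a] with C₁=M₀(3b²-L²)/(6L)=-39/2 = (9·(64/5)³/(6·16)-9·((64/5)-12)²/2+(-39/2)·(64/5))/100000 = -873/1562500 m
Superposition: y = Σ y_i = -53280463/585937500 m ≈ -0.090932 m

y(64/5) = -53280463/585937500 m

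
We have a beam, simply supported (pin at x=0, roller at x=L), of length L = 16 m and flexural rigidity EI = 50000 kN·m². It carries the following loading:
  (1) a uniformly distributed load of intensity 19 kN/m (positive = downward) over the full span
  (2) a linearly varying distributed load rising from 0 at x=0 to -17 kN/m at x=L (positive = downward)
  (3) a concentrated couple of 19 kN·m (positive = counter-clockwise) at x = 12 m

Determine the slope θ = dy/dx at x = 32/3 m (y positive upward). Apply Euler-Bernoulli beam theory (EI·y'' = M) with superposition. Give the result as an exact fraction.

θ(32/3) = 2273917/121500000 rad

Load 1 — uniform load w=19 kN/m over full span:
  θ_1 = -w(L³-6Lx²+4x³)/(24EI) = -19·(16³-6·16·(32/3)²+4·(32/3)³)/(24·50000) = 7904/253125 rad
Load 2 — triangular load w₀=-17 kN/m (0→w₀ over full span):
  θ_2 = -w₀(7L⁴-30L²x²+15x⁴)/(360LEI) = -(-17)·(7·16⁴-30·16²·(32/3)²+15·(32/3)⁴)/(360·16·50000) = -49504/3796875 rad
Load 3 — applied couple M₀=19 kN·m at a=12 m (b=L-a=4):
  θ_3 = (M₀x²/(2L)+C₁)/EI  [x≤a] with C₁=M₀(3b²-L²)/(6L)=-247/6 = (19·(32/3)²/(2·16)+(-247/6))/50000 = 19/36000 rad
Superposition: θ = Σ θ_i = 2273917/121500000 rad ≈ 0.018715 rad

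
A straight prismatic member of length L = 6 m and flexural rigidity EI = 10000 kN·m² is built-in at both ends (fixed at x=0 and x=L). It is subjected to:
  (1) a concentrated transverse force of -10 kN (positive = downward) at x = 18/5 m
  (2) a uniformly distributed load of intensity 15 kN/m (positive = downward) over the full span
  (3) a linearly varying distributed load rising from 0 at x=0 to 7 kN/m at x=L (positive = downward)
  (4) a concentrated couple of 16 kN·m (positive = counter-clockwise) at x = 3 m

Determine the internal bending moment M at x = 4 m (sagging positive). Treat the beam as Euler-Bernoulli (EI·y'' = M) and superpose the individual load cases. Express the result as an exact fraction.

Load 1 — point force P=-10 kN at a=18/5 m (b=L-a=12/5):
  M_1 = Pa²(a+3b)(L-x)/L³ - Pa²b/L²  [x>a] = (-10)·(18/5)²·((18/5)+3·(12/5))·(6-4)/6³ - (-10)·(18/5)²·(12/5)/6² = -108/25 kN·m
Load 2 — uniform load w=15 kN/m over full span:
  M_2 = wLx/2 - wL²/12 - wx²/2 = 15·6·4/2 - 15·6²/12 - 15·4²/2 = 15 kN·m
Load 3 — triangular load w₀=7 kN/m (0→w₀ over full span):
  M_3 = 3w₀Lx/20 - w₀L²/30 - w₀x³/(6L) = 3·7·6·4/20 - 7·6²/30 - 7·4³/(6·6) = 196/45 kN·m
Load 4 — applied couple M₀=16 kN·m at a=3 m (b=L-a=3):
  M_4 = R_Ax - M_A - M₀  [x>a] with R_A=4, M_A=4 = 4·4 - 4 - 16 = -4 kN·m
Superposition: M = Σ M_i = 2483/225 kN·m ≈ 11.035556 kN·m

M(4) = 2483/225 kN·m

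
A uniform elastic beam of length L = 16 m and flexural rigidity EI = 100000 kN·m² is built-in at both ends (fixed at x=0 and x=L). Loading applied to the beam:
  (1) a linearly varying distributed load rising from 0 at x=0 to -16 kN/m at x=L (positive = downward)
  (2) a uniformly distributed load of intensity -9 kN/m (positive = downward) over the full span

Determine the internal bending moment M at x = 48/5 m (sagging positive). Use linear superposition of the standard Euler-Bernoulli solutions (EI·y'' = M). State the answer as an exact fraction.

Load 1 — triangular load w₀=-16 kN/m (0→w₀ over full span):
  M_1 = 3w₀Lx/20 - w₀L²/30 - w₀x³/(6L) = 3·(-16)·16·(48/5)/20 - (-16)·16²/30 - (-16)·(48/5)³/(6·16) = -31744/375 kN·m
Load 2 — uniform load w=-9 kN/m over full span:
  M_2 = wLx/2 - wL²/12 - wx²/2 = (-9)·16·(48/5)/2 - (-9)·16²/12 - (-9)·(48/5)²/2 = -2112/25 kN·m
Superposition: M = Σ M_i = -63424/375 kN·m ≈ -169.130667 kN·m

M(48/5) = -63424/375 kN·m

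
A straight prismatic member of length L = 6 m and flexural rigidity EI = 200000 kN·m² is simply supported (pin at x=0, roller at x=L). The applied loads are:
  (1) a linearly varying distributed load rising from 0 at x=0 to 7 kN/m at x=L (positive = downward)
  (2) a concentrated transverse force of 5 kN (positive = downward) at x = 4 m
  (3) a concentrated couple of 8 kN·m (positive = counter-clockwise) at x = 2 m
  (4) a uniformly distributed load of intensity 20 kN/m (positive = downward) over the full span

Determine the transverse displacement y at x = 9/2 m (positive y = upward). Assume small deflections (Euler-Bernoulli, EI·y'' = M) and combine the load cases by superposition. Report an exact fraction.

y(9/2) = -448417/307200000 m

Load 1 — triangular load w₀=7 kN/m (0→w₀ over full span):
  y_1 = -w₀x(7L⁴-10L²x²+3x⁴)/(360LEI) = -7·(9/2)·(7·6⁴-10·6²·(9/2)²+3·(9/2)⁴)/(360·6·200000) = -22491/102400000 m
Load 2 — point force P=5 kN at a=4 m (b=L-a=2):
  y_2 = -Pa(L-x)(2Lx-a²-x²)/(6LEI)  [x>a] = -5·4·(6-(9/2))·(2·6·(9/2)-4²-(9/2)²)/(6·6·200000) = -71/960000 m
Load 3 — applied couple M₀=8 kN·m at a=2 m (b=L-a=4):
  y_3 = (M₀x³/(6L)-M₀(x-a)²/2+C₁x)/EI  [x>a] with C₁=M₀(3b²-L²)/(6L)=8/3 = (8·(9/2)³/(6·6)-8·((9/2)-2)²/2+(8/3)·(9/2))/200000 = 29/800000 m
Load 4 — uniform load w=20 kN/m over full span:
  y_4 = -wx(L³-2Lx²+x³)/(24EI) = -20·(9/2)·(6³-2·6·(9/2)²+(9/2)³)/(24·200000) = -1539/1280000 m
Superposition: y = Σ y_i = -448417/307200000 m ≈ -0.001460 m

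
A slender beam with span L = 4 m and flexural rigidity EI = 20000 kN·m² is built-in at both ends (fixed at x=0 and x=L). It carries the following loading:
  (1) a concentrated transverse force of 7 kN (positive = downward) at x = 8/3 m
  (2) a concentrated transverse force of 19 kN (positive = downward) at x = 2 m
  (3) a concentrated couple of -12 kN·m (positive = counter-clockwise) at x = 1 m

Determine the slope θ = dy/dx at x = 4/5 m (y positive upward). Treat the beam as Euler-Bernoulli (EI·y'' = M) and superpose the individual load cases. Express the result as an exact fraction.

θ(4/5) = -23/54000 rad

Load 1 — point force P=7 kN at a=8/3 m (b=L-a=4/3):
  θ_1 = -Pb²x(2aL-(3a+b)x)/(2L³EI)  [x≤a] = -7·(4/3)²·(4/5)·(2·(8/3)·4-(3·(8/3)+(4/3))·(4/5))/(2·4³·20000) = -91/1687500 rad
Load 2 — point force P=19 kN at a=2 m (b=L-a=2):
  θ_2 = -Pb²x(2aL-(3a+b)x)/(2L³EI)  [x≤a] = -19·2²·(4/5)·(2·2·4-(3·2+2)·(4/5))/(2·4³·20000) = -57/250000 rad
Load 3 — applied couple M₀=-12 kN·m at a=1 m (b=L-a=3):
  θ_3 = (R_Ax²/2 - M_Ax)/EI  [x≤a] with R_A=-27/8, M_A=9/4 = ((-27/8)·(4/5)²/2 - (9/4)·(4/5))/20000 = -9/62500 rad
Superposition: θ = Σ θ_i = -23/54000 rad ≈ -0.000426 rad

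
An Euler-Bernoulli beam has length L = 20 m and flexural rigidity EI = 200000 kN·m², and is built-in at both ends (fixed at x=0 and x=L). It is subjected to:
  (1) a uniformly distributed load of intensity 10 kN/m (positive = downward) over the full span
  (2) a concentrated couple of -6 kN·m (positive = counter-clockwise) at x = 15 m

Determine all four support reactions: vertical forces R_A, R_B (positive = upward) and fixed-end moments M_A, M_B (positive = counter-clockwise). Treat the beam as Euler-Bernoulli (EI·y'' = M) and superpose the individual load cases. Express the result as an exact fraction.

R_A = 7973/80 kN, M_A = 7955/24 kN·m, R_B = 8027/80 kN, M_B = -7973/24 kN·m

Load 1 — uniform load w=10 kN/m over full span:
  R_A = wL/2 = 10·20/2 = 100 kN
  M_A = wL²/12 = 10·20²/12 = 1000/3 kN·m
  R_B = wL/2 = 10·20/2 = 100 kN
  M_B = -wL²/12 = -10·20²/12 = -1000/3 kN·m
Load 2 — applied couple M₀=-6 kN·m at a=15 m (b=L-a=5):
  R_A = 6M₀ab/L³ = 6·(-6)·15·5/20³ = -27/80 kN
  M_A = M₀b(2a-b)/L² = (-6)·5·(2·15-5)/20² = -15/8 kN·m
  R_B = -6M₀ab/L³ = -6·(-6)·15·5/20³ = 27/80 kN
  M_B = M₀a(2b-a)/L² = (-6)·15·(2·5-15)/20² = 9/8 kN·m
Superposition: R_A = 7973/80 kN, M_A = 7955/24 kN·m, R_B = 8027/80 kN, M_B = -7973/24 kN·m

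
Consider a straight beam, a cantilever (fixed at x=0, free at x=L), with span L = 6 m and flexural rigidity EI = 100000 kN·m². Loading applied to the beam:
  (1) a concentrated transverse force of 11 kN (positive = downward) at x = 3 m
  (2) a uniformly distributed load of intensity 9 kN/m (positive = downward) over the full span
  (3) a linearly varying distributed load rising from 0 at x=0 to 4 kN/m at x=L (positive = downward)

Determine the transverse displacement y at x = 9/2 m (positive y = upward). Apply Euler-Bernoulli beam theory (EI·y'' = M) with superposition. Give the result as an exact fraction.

Load 1 — point force P=11 kN at a=3 m (b=L-a=3):
  y_1 = -Pa²(3x-a)/(6EI)  [x>a] = -11·3²·(3·(9/2)-3)/(6·100000) = -693/400000 m
Load 2 — uniform load w=9 kN/m over full span:
  y_2 = -wx²(x²-4Lx+6L²)/(24EI) = -9·(9/2)²·((9/2)²-4·6·(9/2)+6·6²)/(24·100000) = -124659/12800000 m
Load 3 — triangular load w₀=4 kN/m (0→w₀ over full span):
  y_3 = (w₀Lx³/12-w₀L²x²/6-w₀x⁵/(120L))/EI = (4·6·(9/2)³/12-4·6²·(9/2)²/6-4·(9/2)⁵/(120·6))/100000 = -200961/64000000 m
Superposition: y = Σ y_i = -29223/2000000 m ≈ -0.014611 m

y(9/2) = -29223/2000000 m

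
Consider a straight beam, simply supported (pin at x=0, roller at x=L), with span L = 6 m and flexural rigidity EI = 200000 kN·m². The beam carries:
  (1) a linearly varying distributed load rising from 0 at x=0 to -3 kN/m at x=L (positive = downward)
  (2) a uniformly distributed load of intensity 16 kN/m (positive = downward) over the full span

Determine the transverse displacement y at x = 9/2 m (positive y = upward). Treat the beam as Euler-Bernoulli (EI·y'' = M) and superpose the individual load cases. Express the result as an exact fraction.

y(9/2) = -88857/102400000 m

Load 1 — triangular load w₀=-3 kN/m (0→w₀ over full span):
  y_1 = -w₀x(7L⁴-10L²x²+3x⁴)/(360LEI) = -(-3)·(9/2)·(7·6⁴-10·6²·(9/2)²+3·(9/2)⁴)/(360·6·200000) = 9639/102400000 m
Load 2 — uniform load w=16 kN/m over full span:
  y_2 = -wx(L³-2Lx²+x³)/(24EI) = -16·(9/2)·(6³-2·6·(9/2)²+(9/2)³)/(24·200000) = -1539/1600000 m
Superposition: y = Σ y_i = -88857/102400000 m ≈ -0.000868 m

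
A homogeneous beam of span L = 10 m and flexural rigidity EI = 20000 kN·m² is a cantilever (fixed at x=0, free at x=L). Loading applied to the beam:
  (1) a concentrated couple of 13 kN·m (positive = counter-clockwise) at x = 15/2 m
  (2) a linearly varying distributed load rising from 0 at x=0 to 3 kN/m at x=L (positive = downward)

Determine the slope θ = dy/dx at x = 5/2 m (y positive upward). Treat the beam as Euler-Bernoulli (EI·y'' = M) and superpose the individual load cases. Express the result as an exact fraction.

Load 1 — applied couple M₀=13 kN·m at a=15/2 m (b=L-a=5/2):
  θ_1 = M₀x/EI  [x≤a] = 13·(5/2)/20000 = 13/8000 rad
Load 2 — triangular load w₀=3 kN/m (0→w₀ over full span):
  θ_2 = (w₀Lx²/4-w₀L²x/3-w₀x⁴/(24L))/EI = (3·10·(5/2)²/4-3·10²·(5/2)/3-3·(5/2)⁴/(24·10))/20000 = -417/40960 rad
Superposition: θ = Σ θ_i = -8761/1024000 rad ≈ -0.008556 rad

θ(5/2) = -8761/1024000 rad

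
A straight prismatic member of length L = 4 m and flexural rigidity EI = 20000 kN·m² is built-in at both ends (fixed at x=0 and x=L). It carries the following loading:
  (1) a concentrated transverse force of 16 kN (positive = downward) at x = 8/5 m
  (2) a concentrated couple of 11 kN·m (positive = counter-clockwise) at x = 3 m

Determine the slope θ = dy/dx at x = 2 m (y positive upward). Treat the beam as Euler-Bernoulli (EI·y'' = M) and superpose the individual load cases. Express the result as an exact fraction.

θ(2) = 673/40000000 rad

Load 1 — point force P=16 kN at a=8/5 m (b=L-a=12/5):
  θ_1 = Pa²(L-x)(2bL-(3b+a)(L-x))/(2L³EI)  [x>a] = 16·(8/5)²·(4-2)·(2·(12/5)·4-(3·(12/5)+(8/5))·(4-2))/(2·4³·20000) = 4/78125 rad
Load 2 — applied couple M₀=11 kN·m at a=3 m (b=L-a=1):
  θ_2 = (R_Ax²/2 - M_Ax)/EI  [x≤a] with R_A=99/32, M_A=55/16 = ((99/32)·2²/2 - (55/16)·2)/20000 = -11/320000 rad
Superposition: θ = Σ θ_i = 673/40000000 rad ≈ 0.000017 rad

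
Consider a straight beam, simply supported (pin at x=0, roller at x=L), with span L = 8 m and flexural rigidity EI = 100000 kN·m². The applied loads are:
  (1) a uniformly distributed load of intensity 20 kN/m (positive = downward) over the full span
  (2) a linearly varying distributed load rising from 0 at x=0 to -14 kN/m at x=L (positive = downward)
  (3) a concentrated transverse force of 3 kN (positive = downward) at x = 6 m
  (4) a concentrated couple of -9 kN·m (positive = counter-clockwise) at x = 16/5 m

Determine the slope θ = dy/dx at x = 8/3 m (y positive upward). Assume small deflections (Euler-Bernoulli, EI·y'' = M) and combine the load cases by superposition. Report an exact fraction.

Load 1 — uniform load w=20 kN/m over full span:
  θ_1 = -w(L³-6Lx²+4x³)/(24EI) = -20·(8³-6·8·(8/3)²+4·(8/3)³)/(24·100000) = -104/50625 rad
Load 2 — triangular load w₀=-14 kN/m (0→w₀ over full span):
  θ_2 = -w₀(7L⁴-30L²x²+15x⁴)/(360LEI) = -(-14)·(7·8⁴-30·8²·(8/3)²+15·(8/3)⁴)/(360·8·100000) = 2912/3796875 rad
Load 3 — point force P=3 kN at a=6 m (b=L-a=2):
  θ_3 = -Pb(L²-b²-3x²)/(6LEI)  [x≤a] = -3·2·(8²-2²-3·(8/3)²)/(6·8·100000) = -29/600000 rad
Load 4 — applied couple M₀=-9 kN·m at a=16/5 m (b=L-a=24/5):
  θ_4 = (M₀x²/(2L)+C₁)/EI  [x≤a] with C₁=M₀(3b²-L²)/(6L)=-24/25 = ((-9)·(8/3)²/(2·8)+(-24/25))/100000 = -31/625000 rad
Superposition: θ = Σ θ_i = -1683149/1215000000 rad ≈ -0.001385 rad

θ(8/3) = -1683149/1215000000 rad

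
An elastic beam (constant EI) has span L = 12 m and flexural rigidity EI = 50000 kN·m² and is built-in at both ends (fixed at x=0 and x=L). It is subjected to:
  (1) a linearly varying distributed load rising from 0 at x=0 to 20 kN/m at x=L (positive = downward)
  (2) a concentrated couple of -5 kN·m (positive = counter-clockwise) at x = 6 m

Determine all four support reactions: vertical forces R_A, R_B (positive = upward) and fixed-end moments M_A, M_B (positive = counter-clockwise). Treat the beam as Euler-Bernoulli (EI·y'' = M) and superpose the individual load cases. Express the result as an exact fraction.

Load 1 — triangular load w₀=20 kN/m (0→w₀ over full span):
  R_A = 3w₀L/20 = 3·20·12/20 = 36 kN
  M_A = w₀L²/30 = 20·12²/30 = 96 kN·m
  R_B = 7w₀L/20 = 7·20·12/20 = 84 kN
  M_B = -w₀L²/20 = -20·12²/20 = -144 kN·m
Load 2 — applied couple M₀=-5 kN·m at a=6 m (b=L-a=6):
  R_A = 6M₀ab/L³ = 6·(-5)·6·6/12³ = -5/8 kN
  M_A = M₀b(2a-b)/L² = (-5)·6·(2·6-6)/12² = -5/4 kN·m
  R_B = -6M₀ab/L³ = -6·(-5)·6·6/12³ = 5/8 kN
  M_B = M₀a(2b-a)/L² = (-5)·6·(2·6-6)/12² = -5/4 kN·m
Superposition: R_A = 283/8 kN, M_A = 379/4 kN·m, R_B = 677/8 kN, M_B = -581/4 kN·m

R_A = 283/8 kN, M_A = 379/4 kN·m, R_B = 677/8 kN, M_B = -581/4 kN·m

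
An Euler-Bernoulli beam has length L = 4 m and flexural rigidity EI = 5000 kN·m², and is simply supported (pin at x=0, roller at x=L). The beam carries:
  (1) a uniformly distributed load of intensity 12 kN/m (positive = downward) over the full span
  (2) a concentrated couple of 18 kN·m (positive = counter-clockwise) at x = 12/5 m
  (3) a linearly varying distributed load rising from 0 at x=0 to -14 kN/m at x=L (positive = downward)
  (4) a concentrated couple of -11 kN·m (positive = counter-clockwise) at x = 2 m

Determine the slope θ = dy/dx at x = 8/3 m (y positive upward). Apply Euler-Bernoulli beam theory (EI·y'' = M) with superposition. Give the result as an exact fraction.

Load 1 — uniform load w=12 kN/m over full span:
  θ_1 = -w(L³-6Lx²+4x³)/(24EI) = -12·(4³-6·4·(8/3)²+4·(8/3)³)/(24·5000) = 52/16875 rad
Load 2 — applied couple M₀=18 kN·m at a=12/5 m (b=L-a=8/5):
  θ_2 = (M₀x²/(2L)-M₀(x-a)+C₁)/EI  [x>a] with C₁=M₀(3b²-L²)/(6L)=-156/25 = (18·(8/3)²/(2·4)-18·((8/3)-(12/5))+(-156/25))/5000 = 31/31250 rad
Load 3 — triangular load w₀=-14 kN/m (0→w₀ over full span):
  θ_3 = -w₀(7L⁴-30L²x²+15x⁴)/(360LEI) = -(-14)·(7·4⁴-30·4²·(8/3)²+15·(8/3)⁴)/(360·4·5000) = -1274/759375 rad
Load 4 — applied couple M₀=-11 kN·m at a=2 m (b=L-a=2):
  θ_4 = (M₀x²/(2L)-M₀(x-a)+C₁)/EI  [x>a] with C₁=M₀(3b²-L²)/(6L)=11/6 = ((-11)·(8/3)²/(2·4)-(-11)·((8/3)-2)+(11/6))/5000 = -11/90000 rad
Superposition: θ = Σ θ_i = 138119/60750000 rad ≈ 0.002274 rad

θ(8/3) = 138119/60750000 rad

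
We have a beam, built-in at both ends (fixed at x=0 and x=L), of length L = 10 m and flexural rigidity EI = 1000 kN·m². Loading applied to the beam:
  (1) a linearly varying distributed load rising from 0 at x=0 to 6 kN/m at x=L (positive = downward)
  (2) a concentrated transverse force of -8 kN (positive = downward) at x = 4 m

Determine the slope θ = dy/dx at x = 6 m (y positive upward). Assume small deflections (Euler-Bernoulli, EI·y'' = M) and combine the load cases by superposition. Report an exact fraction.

θ(6) = 22/15625 rad

Load 1 — triangular load w₀=6 kN/m (0→w₀ over full span):
  θ_1 = -w₀(2x(L-x)(L-2x)(x+2L)+x²(L-x)²)/(120LEI) = -6·(2·6·(10-6)·(10-2·6)·(6+2·10)+6²·(10-6)²)/(120·10·1000) = 6/625 rad
Load 2 — point force P=-8 kN at a=4 m (b=L-a=6):
  θ_2 = Pa²(L-x)(2bL-(3b+a)(L-x))/(2L³EI)  [x>a] = (-8)·4²·(10-6)·(2·6·10-(3·6+4)·(10-6))/(2·10³·1000) = -128/15625 rad
Superposition: θ = Σ θ_i = 22/15625 rad ≈ 0.001408 rad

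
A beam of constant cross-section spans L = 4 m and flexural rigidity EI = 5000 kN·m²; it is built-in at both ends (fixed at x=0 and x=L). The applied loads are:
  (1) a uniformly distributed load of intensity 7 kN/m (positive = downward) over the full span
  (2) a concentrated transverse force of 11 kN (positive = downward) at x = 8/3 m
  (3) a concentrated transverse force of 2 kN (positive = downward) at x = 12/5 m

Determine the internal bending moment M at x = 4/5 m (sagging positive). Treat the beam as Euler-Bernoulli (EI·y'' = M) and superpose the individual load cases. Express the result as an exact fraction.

M(4/5) = -8752/5625 kN·m

Load 1 — uniform load w=7 kN/m over full span:
  M_1 = wLx/2 - wL²/12 - wx²/2 = 7·4·(4/5)/2 - 7·4²/12 - 7·(4/5)²/2 = -28/75 kN·m
Load 2 — point force P=11 kN at a=8/3 m (b=L-a=4/3):
  M_2 = Pb²(3a+b)x/L³ - Pab²/L²  [x≤a] = 11·(4/3)²·(3·(8/3)+(4/3))·(4/5)/4³ - 11·(8/3)·(4/3)²/4² = -44/45 kN·m
Load 3 — point force P=2 kN at a=12/5 m (b=L-a=8/5):
  M_3 = Pb²(3a+b)x/L³ - Pab²/L²  [x≤a] = 2·(8/5)²·(3·(12/5)+(8/5))·(4/5)/4³ - 2·(12/5)·(8/5)²/4² = -128/625 kN·m
Superposition: M = Σ M_i = -8752/5625 kN·m ≈ -1.555911 kN·m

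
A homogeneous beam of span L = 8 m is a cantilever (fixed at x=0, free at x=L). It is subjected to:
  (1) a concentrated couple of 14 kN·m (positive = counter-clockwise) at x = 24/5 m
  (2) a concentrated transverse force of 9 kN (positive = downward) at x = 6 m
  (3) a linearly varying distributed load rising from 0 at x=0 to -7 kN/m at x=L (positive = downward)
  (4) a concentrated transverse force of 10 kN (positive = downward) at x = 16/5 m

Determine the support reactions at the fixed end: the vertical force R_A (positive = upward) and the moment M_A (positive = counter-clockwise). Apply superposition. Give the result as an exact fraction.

Load 1 — applied couple M₀=14 kN·m at a=24/5 m (b=L-a=16/5):
  R_A = 0 kN
  M_A = -M₀ = -14 kN·m
Load 2 — point force P=9 kN at a=6 m (b=L-a=2):
  R_A = P = 9 kN
  M_A = Pa = 9·6 = 54 kN·m
Load 3 — triangular load w₀=-7 kN/m (0→w₀ over full span):
  R_A = w₀L/2 = (-7)·8/2 = -28 kN
  M_A = w₀L²/3 = (-7)·8²/3 = -448/3 kN·m
Load 4 — point force P=10 kN at a=16/5 m (b=L-a=24/5):
  R_A = P = 10 kN
  M_A = Pa = 10·(16/5) = 32 kN·m
Superposition: R_A = -9 kN, M_A = -232/3 kN·m

R_A = -9 kN, M_A = -232/3 kN·m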